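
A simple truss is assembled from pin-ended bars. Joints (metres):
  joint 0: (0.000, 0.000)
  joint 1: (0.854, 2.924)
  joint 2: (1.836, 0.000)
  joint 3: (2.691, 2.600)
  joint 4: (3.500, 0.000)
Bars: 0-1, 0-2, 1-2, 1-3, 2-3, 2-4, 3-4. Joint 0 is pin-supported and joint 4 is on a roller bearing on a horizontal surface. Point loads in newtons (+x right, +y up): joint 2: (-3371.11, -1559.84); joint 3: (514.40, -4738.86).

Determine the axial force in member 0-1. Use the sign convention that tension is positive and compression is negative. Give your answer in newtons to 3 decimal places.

-1515.601

N=5 nodes, M=7 members, R=3 reactions → 2N=10, M+R=10
member 0 (0-1): L=3.0462, (cx,cy)=(0.2804,0.9599)
member 1 (0-2): L=1.8360, (cx,cy)=(1.0000,0.0000)
member 2 (1-2): L=3.0845, (cx,cy)=(0.3184,-0.9480)
member 3 (1-3): L=1.8654, (cx,cy)=(0.9848,-0.1737)
member 4 (2-3): L=2.7370, (cx,cy)=(0.3124,0.9500)
member 5 (2-4): L=1.6640, (cx,cy)=(1.0000,0.0000)
member 6 (3-4): L=2.7230, (cx,cy)=(0.2971,-0.9548)
solve A·x = −loads:
  F[0-1] = -1515.6006 N (compression)
  F[0-2] = -2431.8069 N (compression)
  F[1-2] = +1715.3345 N (tension)
  F[1-3] = -985.9959 N (compression)
  F[2-3] = -69.7313 N (compression)
  F[2-4] = +1507.1918 N (tension)
  F[3-4] = -5072.9475 N (compression)
  Rx@0 = +2856.7100 N
  Ry@0 = +1454.8204 N
  Ry@4 = +4843.8796 N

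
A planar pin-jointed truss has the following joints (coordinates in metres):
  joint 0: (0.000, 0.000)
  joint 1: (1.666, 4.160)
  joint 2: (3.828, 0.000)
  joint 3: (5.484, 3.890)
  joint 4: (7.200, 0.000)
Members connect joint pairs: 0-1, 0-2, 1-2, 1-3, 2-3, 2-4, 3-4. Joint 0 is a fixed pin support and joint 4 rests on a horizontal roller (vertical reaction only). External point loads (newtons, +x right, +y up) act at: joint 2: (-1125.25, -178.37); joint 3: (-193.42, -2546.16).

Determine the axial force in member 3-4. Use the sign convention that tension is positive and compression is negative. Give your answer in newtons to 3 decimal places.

-2109.070

N=5 nodes, M=7 members, R=3 reactions → 2N=10, M+R=10
member 0 (0-1): L=4.4812, (cx,cy)=(0.3718,0.9283)
member 1 (0-2): L=3.8280, (cx,cy)=(1.0000,0.0000)
member 2 (1-2): L=4.6883, (cx,cy)=(0.4612,-0.8873)
member 3 (1-3): L=3.8275, (cx,cy)=(0.9975,-0.0705)
member 4 (2-3): L=4.2278, (cx,cy)=(0.3917,0.9201)
member 5 (2-4): L=3.3720, (cx,cy)=(1.0000,0.0000)
member 6 (3-4): L=4.2517, (cx,cy)=(0.4036,-0.9149)
solve A·x = −loads:
  F[0-1] = -856.2453 N (compression)
  F[0-2] = -1000.3391 N (compression)
  F[1-2] = +956.3285 N (tension)
  F[1-3] = -761.2394 N (compression)
  F[2-3] = -728.4028 N (compression)
  F[2-4] = +851.2322 N (tension)
  F[3-4] = -2109.0700 N (compression)
  Rx@0 = +1318.6700 N
  Ry@0 = +794.8719 N
  Ry@4 = +1929.6581 N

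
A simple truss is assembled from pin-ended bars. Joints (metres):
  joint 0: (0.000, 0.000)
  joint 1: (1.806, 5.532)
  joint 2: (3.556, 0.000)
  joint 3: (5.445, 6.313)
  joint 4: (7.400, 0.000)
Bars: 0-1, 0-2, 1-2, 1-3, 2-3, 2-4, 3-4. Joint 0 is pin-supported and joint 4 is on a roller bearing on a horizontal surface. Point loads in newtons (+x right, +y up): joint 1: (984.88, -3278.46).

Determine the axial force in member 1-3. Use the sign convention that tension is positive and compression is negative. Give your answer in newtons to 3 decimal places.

-1022.474

N=5 nodes, M=7 members, R=3 reactions → 2N=10, M+R=10
member 0 (0-1): L=5.8193, (cx,cy)=(0.3103,0.9506)
member 1 (0-2): L=3.5560, (cx,cy)=(1.0000,0.0000)
member 2 (1-2): L=5.8022, (cx,cy)=(0.3016,-0.9534)
member 3 (1-3): L=3.7219, (cx,cy)=(0.9777,0.2098)
member 4 (2-3): L=6.5896, (cx,cy)=(0.2867,0.9580)
member 5 (2-4): L=3.8440, (cx,cy)=(1.0000,0.0000)
member 6 (3-4): L=6.6088, (cx,cy)=(0.2958,-0.9552)
solve A·x = −loads:
  F[0-1] = -1832.5585 N (compression)
  F[0-2] = +1553.6049 N (tension)
  F[1-2] = -1836.4643 N (compression)
  F[1-3] = -1022.4742 N (compression)
  F[2-3] = +1827.6479 N (tension)
  F[2-4] = +475.7856 N (tension)
  F[3-4] = -1608.3697 N (compression)
  Rx@0 = -984.8800 N
  Ry@0 = +1742.0742 N
  Ry@4 = +1536.3858 N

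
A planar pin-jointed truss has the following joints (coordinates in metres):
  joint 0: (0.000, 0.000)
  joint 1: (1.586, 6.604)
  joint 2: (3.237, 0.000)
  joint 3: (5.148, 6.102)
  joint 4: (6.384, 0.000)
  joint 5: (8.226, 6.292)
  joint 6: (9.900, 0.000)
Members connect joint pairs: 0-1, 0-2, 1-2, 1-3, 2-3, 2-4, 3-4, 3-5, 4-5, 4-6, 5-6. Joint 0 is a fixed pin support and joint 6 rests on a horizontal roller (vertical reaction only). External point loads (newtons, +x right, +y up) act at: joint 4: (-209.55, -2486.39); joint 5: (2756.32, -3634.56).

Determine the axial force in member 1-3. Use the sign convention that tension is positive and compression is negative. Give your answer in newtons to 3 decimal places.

N=7 nodes, M=11 members, R=3 reactions → 2N=14, M+R=14
member 0 (0-1): L=6.7918, (cx,cy)=(0.2335,0.9724)
member 1 (0-2): L=3.2370, (cx,cy)=(1.0000,0.0000)
member 2 (1-2): L=6.8072, (cx,cy)=(0.2425,-0.9701)
member 3 (1-3): L=3.5972, (cx,cy)=(0.9902,-0.1396)
member 4 (2-3): L=6.3942, (cx,cy)=(0.2989,0.9543)
member 5 (2-4): L=3.1470, (cx,cy)=(1.0000,0.0000)
member 6 (3-4): L=6.2259, (cx,cy)=(0.1985,-0.9801)
member 7 (3-5): L=3.0839, (cx,cy)=(0.9981,0.0616)
member 8 (4-5): L=6.5561, (cx,cy)=(0.2810,0.9597)
member 9 (4-6): L=3.5160, (cx,cy)=(1.0000,0.0000)
member 10 (5-6): L=6.5109, (cx,cy)=(0.2571,-0.9664)
solve A·x = −loads:
  F[0-1] = +261.4055 N (tension)
  F[0-2] = +2485.7272 N (tension)
  F[1-2] = -280.7607 N (compression)
  F[1-3] = +130.4134 N (tension)
  F[2-3] = +285.4228 N (tension)
  F[2-4] = +2332.3305 N (tension)
  F[3-4] = -242.7985 N (compression)
  F[3-5] = +263.1409 N (tension)
  F[4-5] = +2838.7005 N (tension)
  F[4-6] = +1696.1165 N (tension)
  F[5-6] = -6596.8986 N (compression)
  Rx@0 = -2546.7700 N
  Ry@0 = -254.1783 N
  Ry@6 = +6375.1283 N

130.413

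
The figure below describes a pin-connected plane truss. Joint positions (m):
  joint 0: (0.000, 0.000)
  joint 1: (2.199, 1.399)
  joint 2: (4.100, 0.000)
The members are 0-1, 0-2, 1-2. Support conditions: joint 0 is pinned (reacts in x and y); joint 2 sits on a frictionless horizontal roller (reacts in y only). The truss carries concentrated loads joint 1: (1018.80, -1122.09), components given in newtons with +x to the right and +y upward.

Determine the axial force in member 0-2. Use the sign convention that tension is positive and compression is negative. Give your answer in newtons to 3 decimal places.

1290.150

N=3 nodes, M=3 members, R=3 reactions → 2N=6, M+R=6
member 0 (0-1): L=2.6063, (cx,cy)=(0.8437,0.5368)
member 1 (0-2): L=4.1000, (cx,cy)=(1.0000,0.0000)
member 2 (1-2): L=2.3603, (cx,cy)=(0.8054,-0.5927)
solve A·x = −loads:
  F[0-1] = -321.6092 N (compression)
  F[0-2] = +1290.1496 N (tension)
  F[1-2] = -1601.8602 N (compression)
  Rx@0 = -1018.8000 N
  Ry@0 = +172.6322 N
  Ry@2 = +949.4578 N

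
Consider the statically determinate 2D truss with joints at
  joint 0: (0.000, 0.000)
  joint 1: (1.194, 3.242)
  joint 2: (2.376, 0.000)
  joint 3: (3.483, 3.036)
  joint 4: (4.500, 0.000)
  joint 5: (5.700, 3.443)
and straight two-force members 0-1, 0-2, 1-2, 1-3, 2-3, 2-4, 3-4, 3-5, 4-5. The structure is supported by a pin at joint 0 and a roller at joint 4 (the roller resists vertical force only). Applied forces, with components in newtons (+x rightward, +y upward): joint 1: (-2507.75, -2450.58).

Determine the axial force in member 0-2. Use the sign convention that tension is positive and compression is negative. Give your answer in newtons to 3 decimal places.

N=6 nodes, M=9 members, R=3 reactions → 2N=12, M+R=12
member 0 (0-1): L=3.4549, (cx,cy)=(0.3456,0.9384)
member 1 (0-2): L=2.3760, (cx,cy)=(1.0000,0.0000)
member 2 (1-2): L=3.4508, (cx,cy)=(0.3425,-0.9395)
member 3 (1-3): L=2.2983, (cx,cy)=(0.9960,-0.0896)
member 4 (2-3): L=3.2315, (cx,cy)=(0.3426,0.9395)
member 5 (2-4): L=2.1240, (cx,cy)=(1.0000,0.0000)
member 6 (3-4): L=3.2018, (cx,cy)=(0.3176,-0.9482)
member 7 (3-5): L=2.2540, (cx,cy)=(0.9836,0.1806)
member 8 (4-5): L=3.6461, (cx,cy)=(0.3291,0.9443)
solve A·x = −loads:
  F[0-1] = -3843.9053 N (compression)
  F[0-2] = -1179.3038 N (compression)
  F[1-2] = +1155.8999 N (tension)
  F[1-3] = +786.5347 N (tension)
  F[2-3] = -1155.9128 N (compression)
  F[2-4] = -387.3959 N (compression)
  F[3-4] = +1219.6343 N (tension)
  F[3-5] = -0.0000 N (compression)
  F[4-5] = +0.0000 N (tension)
  Rx@0 = +2507.7500 N
  Ry@0 = +3607.0540 N
  Ry@4 = -1156.4740 N

-1179.304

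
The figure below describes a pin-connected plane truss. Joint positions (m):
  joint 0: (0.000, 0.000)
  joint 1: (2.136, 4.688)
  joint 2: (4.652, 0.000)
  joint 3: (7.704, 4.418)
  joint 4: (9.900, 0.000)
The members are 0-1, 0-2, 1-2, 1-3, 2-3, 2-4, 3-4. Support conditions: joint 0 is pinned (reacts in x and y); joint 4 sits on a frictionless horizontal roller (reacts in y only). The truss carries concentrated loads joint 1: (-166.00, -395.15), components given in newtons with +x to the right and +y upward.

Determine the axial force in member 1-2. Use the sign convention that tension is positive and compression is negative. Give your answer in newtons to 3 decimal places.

N=5 nodes, M=7 members, R=3 reactions → 2N=10, M+R=10
member 0 (0-1): L=5.1517, (cx,cy)=(0.4146,0.9100)
member 1 (0-2): L=4.6520, (cx,cy)=(1.0000,0.0000)
member 2 (1-2): L=5.3205, (cx,cy)=(0.4729,-0.8811)
member 3 (1-3): L=5.5745, (cx,cy)=(0.9988,-0.0484)
member 4 (2-3): L=5.3697, (cx,cy)=(0.5684,0.8228)
member 5 (2-4): L=5.2480, (cx,cy)=(1.0000,0.0000)
member 6 (3-4): L=4.9337, (cx,cy)=(0.4451,-0.8955)
solve A·x = −loads:
  F[0-1] = -426.9263 N (compression)
  F[0-2] = +11.0129 N (tension)
  F[1-2] = -7.1263 N (compression)
  F[1-3] = -7.6520 N (compression)
  F[2-3] = +7.6317 N (tension)
  F[2-4] = +3.3053 N (tension)
  F[3-4] = -7.4259 N (compression)
  Rx@0 = +166.0000 N
  Ry@0 = +388.5003 N
  Ry@4 = +6.6497 N

-7.126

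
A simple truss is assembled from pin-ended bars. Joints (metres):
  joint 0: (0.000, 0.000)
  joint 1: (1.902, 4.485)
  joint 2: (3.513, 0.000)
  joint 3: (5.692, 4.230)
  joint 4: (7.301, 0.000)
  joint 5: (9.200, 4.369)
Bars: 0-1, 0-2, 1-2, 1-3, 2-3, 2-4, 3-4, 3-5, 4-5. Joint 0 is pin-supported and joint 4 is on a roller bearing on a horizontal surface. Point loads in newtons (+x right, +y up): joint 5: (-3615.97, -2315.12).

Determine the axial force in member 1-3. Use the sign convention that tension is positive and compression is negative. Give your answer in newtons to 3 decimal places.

-1256.351

N=6 nodes, M=9 members, R=3 reactions → 2N=12, M+R=12
member 0 (0-1): L=4.8716, (cx,cy)=(0.3904,0.9206)
member 1 (0-2): L=3.5130, (cx,cy)=(1.0000,0.0000)
member 2 (1-2): L=4.7656, (cx,cy)=(0.3381,-0.9411)
member 3 (1-3): L=3.7986, (cx,cy)=(0.9977,-0.0671)
member 4 (2-3): L=4.7582, (cx,cy)=(0.4579,0.8890)
member 5 (2-4): L=3.7880, (cx,cy)=(1.0000,0.0000)
member 6 (3-4): L=4.5257, (cx,cy)=(0.3555,-0.9347)
member 7 (3-5): L=3.5108, (cx,cy)=(0.9992,0.0396)
member 8 (4-5): L=4.7639, (cx,cy)=(0.3986,0.9171)
solve A·x = −loads:
  F[0-1] = -1696.2969 N (compression)
  F[0-2] = -2953.6961 N (compression)
  F[1-2] = +1748.9764 N (tension)
  F[1-3] = -1256.3505 N (compression)
  F[2-3] = -1851.5672 N (compression)
  F[2-4] = -1514.5441 N (compression)
  F[3-4] = +1558.2602 N (tension)
  F[3-5] = -2657.5127 N (compression)
  F[4-5] = -2409.6278 N (compression)
  Rx@0 = +3615.9700 N
  Ry@0 = +1561.6710 N
  Ry@4 = +753.4490 N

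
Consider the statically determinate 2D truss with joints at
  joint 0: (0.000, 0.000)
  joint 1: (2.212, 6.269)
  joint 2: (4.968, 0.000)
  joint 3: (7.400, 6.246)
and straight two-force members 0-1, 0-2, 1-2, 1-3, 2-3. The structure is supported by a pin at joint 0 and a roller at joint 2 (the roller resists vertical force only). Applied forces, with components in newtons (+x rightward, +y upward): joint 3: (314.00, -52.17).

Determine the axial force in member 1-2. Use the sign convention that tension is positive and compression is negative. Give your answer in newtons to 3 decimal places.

-460.754

N=4 nodes, M=5 members, R=3 reactions → 2N=8, M+R=8
member 0 (0-1): L=6.6478, (cx,cy)=(0.3327,0.9430)
member 1 (0-2): L=4.9680, (cx,cy)=(1.0000,0.0000)
member 2 (1-2): L=6.8481, (cx,cy)=(0.4024,-0.9154)
member 3 (1-3): L=5.1881, (cx,cy)=(1.0000,-0.0044)
member 4 (2-3): L=6.7028, (cx,cy)=(0.3628,0.9319)
solve A·x = −loads:
  F[0-1] = +445.7118 N (tension)
  F[0-2] = +165.6932 N (tension)
  F[1-2] = -460.7543 N (compression)
  F[1-3] = +333.7406 N (tension)
  F[2-3] = -54.3974 N (compression)
  Rx@0 = -314.0000 N
  Ry@0 = -420.3143 N
  Ry@2 = +472.4843 N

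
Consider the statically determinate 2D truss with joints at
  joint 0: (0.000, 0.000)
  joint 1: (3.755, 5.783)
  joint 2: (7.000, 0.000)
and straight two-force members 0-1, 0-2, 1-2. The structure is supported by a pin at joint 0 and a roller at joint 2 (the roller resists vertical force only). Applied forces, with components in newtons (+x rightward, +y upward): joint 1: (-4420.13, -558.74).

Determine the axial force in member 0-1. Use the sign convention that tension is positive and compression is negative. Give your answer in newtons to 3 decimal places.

N=3 nodes, M=3 members, R=3 reactions → 2N=6, M+R=6
member 0 (0-1): L=6.8952, (cx,cy)=(0.5446,0.8387)
member 1 (0-2): L=7.0000, (cx,cy)=(1.0000,0.0000)
member 2 (1-2): L=6.6312, (cx,cy)=(0.4894,-0.8721)
solve A·x = −loads:
  F[0-1] = -4662.7520 N (compression)
  F[0-2] = -1880.8626 N (compression)
  F[1-2] = +3843.5804 N (tension)
  Rx@0 = +4420.1300 N
  Ry@0 = +3910.6747 N
  Ry@2 = -3351.9347 N

-4662.752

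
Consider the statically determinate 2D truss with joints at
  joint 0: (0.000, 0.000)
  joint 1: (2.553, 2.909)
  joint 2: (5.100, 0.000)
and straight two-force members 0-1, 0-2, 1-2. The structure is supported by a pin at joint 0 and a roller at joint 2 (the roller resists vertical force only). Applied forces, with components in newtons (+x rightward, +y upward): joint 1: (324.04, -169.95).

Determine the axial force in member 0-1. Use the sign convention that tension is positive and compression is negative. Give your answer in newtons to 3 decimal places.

132.989

N=3 nodes, M=3 members, R=3 reactions → 2N=6, M+R=6
member 0 (0-1): L=3.8704, (cx,cy)=(0.6596,0.7516)
member 1 (0-2): L=5.1000, (cx,cy)=(1.0000,0.0000)
member 2 (1-2): L=3.8665, (cx,cy)=(0.6587,-0.7524)
solve A·x = −loads:
  F[0-1] = +132.9895 N (tension)
  F[0-2] = +236.3175 N (tension)
  F[1-2] = -358.7403 N (compression)
  Rx@0 = -324.0400 N
  Ry@0 = -99.9548 N
  Ry@2 = +269.9048 N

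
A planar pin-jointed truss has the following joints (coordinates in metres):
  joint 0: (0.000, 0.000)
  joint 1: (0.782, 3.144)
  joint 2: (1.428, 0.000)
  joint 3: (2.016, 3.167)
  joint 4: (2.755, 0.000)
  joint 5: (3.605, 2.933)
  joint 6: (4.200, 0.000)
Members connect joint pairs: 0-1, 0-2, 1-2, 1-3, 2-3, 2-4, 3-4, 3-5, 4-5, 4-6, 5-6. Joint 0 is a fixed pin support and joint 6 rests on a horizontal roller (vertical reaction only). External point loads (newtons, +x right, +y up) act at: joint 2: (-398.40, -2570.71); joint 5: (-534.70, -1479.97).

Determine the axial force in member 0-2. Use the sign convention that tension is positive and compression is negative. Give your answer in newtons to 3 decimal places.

N=7 nodes, M=11 members, R=3 reactions → 2N=14, M+R=14
member 0 (0-1): L=3.2398, (cx,cy)=(0.2414,0.9704)
member 1 (0-2): L=1.4280, (cx,cy)=(1.0000,0.0000)
member 2 (1-2): L=3.2097, (cx,cy)=(0.2013,-0.9795)
member 3 (1-3): L=1.2342, (cx,cy)=(0.9998,0.0186)
member 4 (2-3): L=3.2211, (cx,cy)=(0.1825,0.9832)
member 5 (2-4): L=1.3270, (cx,cy)=(1.0000,0.0000)
member 6 (3-4): L=3.2521, (cx,cy)=(0.2272,-0.9738)
member 7 (3-5): L=1.6061, (cx,cy)=(0.9893,-0.1457)
member 8 (4-5): L=3.0537, (cx,cy)=(0.2784,0.9605)
member 9 (4-6): L=1.4450, (cx,cy)=(1.0000,0.0000)
member 10 (5-6): L=2.9927, (cx,cy)=(0.1988,-0.9800)
solve A·x = −loads:
  F[0-1] = -2349.1900 N (compression)
  F[0-2] = -366.0680 N (compression)
  F[1-2] = +2307.7281 N (tension)
  F[1-3] = -1031.6787 N (compression)
  F[2-3] = +315.5071 N (tension)
  F[2-4] = +439.2052 N (tension)
  F[3-4] = -156.9166 N (compression)
  F[3-5] = -948.3666 N (compression)
  F[4-5] = +159.0993 N (tension)
  F[4-6] = +359.2620 N (tension)
  F[5-6] = -1807.0234 N (compression)
  Rx@0 = +933.1000 N
  Ry@0 = +2279.7298 N
  Ry@6 = +1770.9502 N

-366.068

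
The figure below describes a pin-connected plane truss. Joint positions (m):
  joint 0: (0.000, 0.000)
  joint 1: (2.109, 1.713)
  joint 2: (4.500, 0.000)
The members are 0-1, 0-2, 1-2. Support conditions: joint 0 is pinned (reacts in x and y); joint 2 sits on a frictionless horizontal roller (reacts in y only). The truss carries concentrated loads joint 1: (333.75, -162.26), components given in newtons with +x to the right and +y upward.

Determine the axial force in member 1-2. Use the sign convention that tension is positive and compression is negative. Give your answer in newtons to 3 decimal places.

N=3 nodes, M=3 members, R=3 reactions → 2N=6, M+R=6
member 0 (0-1): L=2.7170, (cx,cy)=(0.7762,0.6305)
member 1 (0-2): L=4.5000, (cx,cy)=(1.0000,0.0000)
member 2 (1-2): L=2.9413, (cx,cy)=(0.8129,-0.5824)
solve A·x = −loads:
  F[0-1] = +64.7667 N (tension)
  F[0-2] = +283.4771 N (tension)
  F[1-2] = -348.7207 N (compression)
  Rx@0 = -333.7500 N
  Ry@0 = -40.8334 N
  Ry@2 = +203.0934 N

-348.721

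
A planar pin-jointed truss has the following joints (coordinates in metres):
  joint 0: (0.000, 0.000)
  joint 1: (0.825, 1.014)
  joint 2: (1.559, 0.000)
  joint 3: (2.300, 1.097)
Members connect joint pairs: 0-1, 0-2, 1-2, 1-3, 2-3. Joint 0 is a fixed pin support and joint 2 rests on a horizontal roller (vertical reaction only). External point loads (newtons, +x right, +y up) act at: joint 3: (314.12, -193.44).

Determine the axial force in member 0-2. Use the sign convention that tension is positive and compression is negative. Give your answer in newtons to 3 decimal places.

59.480

N=4 nodes, M=5 members, R=3 reactions → 2N=8, M+R=8
member 0 (0-1): L=1.3072, (cx,cy)=(0.6311,0.7757)
member 1 (0-2): L=1.5590, (cx,cy)=(1.0000,0.0000)
member 2 (1-2): L=1.2518, (cx,cy)=(0.5864,-0.8100)
member 3 (1-3): L=1.4773, (cx,cy)=(0.9984,0.0562)
member 4 (2-3): L=1.3238, (cx,cy)=(0.5597,0.8287)
solve A·x = −loads:
  F[0-1] = +403.4787 N (tension)
  F[0-2] = +59.4802 N (tension)
  F[1-2] = -354.2486 N (compression)
  F[1-3] = +463.0903 N (tension)
  F[2-3] = -264.8327 N (compression)
  Rx@0 = -314.1200 N
  Ry@0 = -312.9754 N
  Ry@2 = +506.4154 N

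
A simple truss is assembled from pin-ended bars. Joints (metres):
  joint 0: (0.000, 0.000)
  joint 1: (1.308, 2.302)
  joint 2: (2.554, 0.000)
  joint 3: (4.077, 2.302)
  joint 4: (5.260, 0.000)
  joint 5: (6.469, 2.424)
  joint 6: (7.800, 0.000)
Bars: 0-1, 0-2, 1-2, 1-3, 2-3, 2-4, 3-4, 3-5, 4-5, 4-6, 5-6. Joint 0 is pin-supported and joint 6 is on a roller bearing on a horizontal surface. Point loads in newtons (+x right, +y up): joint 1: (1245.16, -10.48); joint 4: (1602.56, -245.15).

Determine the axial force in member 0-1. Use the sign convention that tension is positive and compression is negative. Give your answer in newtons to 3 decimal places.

N=7 nodes, M=11 members, R=3 reactions → 2N=14, M+R=14
member 0 (0-1): L=2.6477, (cx,cy)=(0.4940,0.8694)
member 1 (0-2): L=2.5540, (cx,cy)=(1.0000,0.0000)
member 2 (1-2): L=2.6176, (cx,cy)=(0.4760,-0.8794)
member 3 (1-3): L=2.7690, (cx,cy)=(1.0000,0.0000)
member 4 (2-3): L=2.7602, (cx,cy)=(0.5518,0.8340)
member 5 (2-4): L=2.7060, (cx,cy)=(1.0000,0.0000)
member 6 (3-4): L=2.5882, (cx,cy)=(0.4571,-0.8894)
member 7 (3-5): L=2.3951, (cx,cy)=(0.9987,0.0509)
member 8 (4-5): L=2.7088, (cx,cy)=(0.4463,0.8949)
member 9 (4-6): L=2.5400, (cx,cy)=(1.0000,0.0000)
member 10 (5-6): L=2.7654, (cx,cy)=(0.4813,-0.8766)
solve A·x = −loads:
  F[0-1] = +320.8104 N (tension)
  F[0-2] = +2689.2325 N (tension)
  F[1-2] = -329.0831 N (compression)
  F[1-3] = -930.0249 N (compression)
  F[2-3] = +347.0141 N (tension)
  F[2-4] = +2341.1127 N (tension)
  F[3-4] = -358.3465 N (compression)
  F[3-5] = -575.5077 N (compression)
  F[4-5] = +630.1175 N (tension)
  F[4-6] = +293.5219 N (tension)
  F[5-6] = -609.8424 N (compression)
  Rx@0 = -2847.7200 N
  Ry@0 = -278.9284 N
  Ry@6 = +534.5584 N

320.810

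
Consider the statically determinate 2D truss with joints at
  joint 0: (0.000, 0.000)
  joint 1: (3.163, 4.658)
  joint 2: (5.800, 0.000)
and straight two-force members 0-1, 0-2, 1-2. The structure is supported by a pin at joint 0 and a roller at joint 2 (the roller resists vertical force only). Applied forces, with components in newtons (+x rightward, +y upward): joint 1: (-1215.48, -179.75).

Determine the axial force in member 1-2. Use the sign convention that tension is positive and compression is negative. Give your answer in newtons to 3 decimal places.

1009.084

N=3 nodes, M=3 members, R=3 reactions → 2N=6, M+R=6
member 0 (0-1): L=5.6304, (cx,cy)=(0.5618,0.8273)
member 1 (0-2): L=5.8000, (cx,cy)=(1.0000,0.0000)
member 2 (1-2): L=5.3526, (cx,cy)=(0.4927,-0.8702)
solve A·x = −loads:
  F[0-1] = -1278.7252 N (compression)
  F[0-2] = -497.1297 N (compression)
  F[1-2] = +1009.0842 N (tension)
  Rx@0 = +1215.4800 N
  Ry@0 = +1057.8804 N
  Ry@2 = -878.1304 N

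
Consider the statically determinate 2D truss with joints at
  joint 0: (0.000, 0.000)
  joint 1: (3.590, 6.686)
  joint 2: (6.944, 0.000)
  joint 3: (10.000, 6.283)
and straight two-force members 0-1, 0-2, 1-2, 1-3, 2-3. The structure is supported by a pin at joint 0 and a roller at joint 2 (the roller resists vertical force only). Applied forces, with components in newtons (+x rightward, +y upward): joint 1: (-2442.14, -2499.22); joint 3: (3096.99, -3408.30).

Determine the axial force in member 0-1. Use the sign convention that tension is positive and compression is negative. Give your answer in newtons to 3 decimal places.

844.023

N=4 nodes, M=5 members, R=3 reactions → 2N=8, M+R=8
member 0 (0-1): L=7.5889, (cx,cy)=(0.4731,0.8810)
member 1 (0-2): L=6.9440, (cx,cy)=(1.0000,0.0000)
member 2 (1-2): L=7.4801, (cx,cy)=(0.4484,-0.8938)
member 3 (1-3): L=6.4227, (cx,cy)=(0.9980,-0.0627)
member 4 (2-3): L=6.9868, (cx,cy)=(0.4374,0.8993)
solve A·x = −loads:
  F[0-1] = +844.0233 N (tension)
  F[0-2] = +255.5744 N (tension)
  F[1-2] = -3952.4974 N (compression)
  F[1-3] = +4622.7838 N (tension)
  F[2-3] = -3467.5246 N (compression)
  Rx@0 = -654.8500 N
  Ry@0 = -743.6090 N
  Ry@2 = +6651.1290 N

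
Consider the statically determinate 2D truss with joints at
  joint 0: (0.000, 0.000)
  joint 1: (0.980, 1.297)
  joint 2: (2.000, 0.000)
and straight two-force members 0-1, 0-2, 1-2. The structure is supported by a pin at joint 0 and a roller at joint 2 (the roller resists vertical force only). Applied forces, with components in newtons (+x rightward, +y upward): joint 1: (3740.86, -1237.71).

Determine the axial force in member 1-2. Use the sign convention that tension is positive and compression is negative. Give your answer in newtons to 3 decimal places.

-3857.828

N=3 nodes, M=3 members, R=3 reactions → 2N=6, M+R=6
member 0 (0-1): L=1.6256, (cx,cy)=(0.6029,0.7979)
member 1 (0-2): L=2.0000, (cx,cy)=(1.0000,0.0000)
member 2 (1-2): L=1.6500, (cx,cy)=(0.6182,-0.7860)
solve A·x = −loads:
  F[0-1] = +2249.4281 N (tension)
  F[0-2] = +2384.7912 N (tension)
  F[1-2] = -3857.8276 N (compression)
  Rx@0 = -3740.8600 N
  Ry@0 = -1794.7156 N
  Ry@2 = +3032.4256 N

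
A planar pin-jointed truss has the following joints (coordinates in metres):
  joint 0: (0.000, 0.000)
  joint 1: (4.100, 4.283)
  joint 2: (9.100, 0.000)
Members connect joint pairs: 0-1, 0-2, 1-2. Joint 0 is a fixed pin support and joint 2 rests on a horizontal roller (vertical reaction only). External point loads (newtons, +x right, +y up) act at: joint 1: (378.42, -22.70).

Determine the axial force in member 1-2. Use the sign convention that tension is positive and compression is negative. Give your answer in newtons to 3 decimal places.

N=3 nodes, M=3 members, R=3 reactions → 2N=6, M+R=6
member 0 (0-1): L=5.9291, (cx,cy)=(0.6915,0.7224)
member 1 (0-2): L=9.1000, (cx,cy)=(1.0000,0.0000)
member 2 (1-2): L=6.5836, (cx,cy)=(0.7595,-0.6506)
solve A·x = −loads:
  F[0-1] = +229.2928 N (tension)
  F[0-2] = +219.8627 N (tension)
  F[1-2] = -289.4986 N (compression)
  Rx@0 = -378.4200 N
  Ry@0 = -165.6344 N
  Ry@2 = +188.3344 N

-289.499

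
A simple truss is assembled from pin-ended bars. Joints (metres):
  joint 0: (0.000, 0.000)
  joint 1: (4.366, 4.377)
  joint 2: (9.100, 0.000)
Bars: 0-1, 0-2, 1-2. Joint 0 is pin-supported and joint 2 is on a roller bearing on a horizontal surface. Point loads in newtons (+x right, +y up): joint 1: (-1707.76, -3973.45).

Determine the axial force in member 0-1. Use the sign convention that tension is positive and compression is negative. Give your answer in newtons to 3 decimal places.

N=3 nodes, M=3 members, R=3 reactions → 2N=6, M+R=6
member 0 (0-1): L=6.1822, (cx,cy)=(0.7062,0.7080)
member 1 (0-2): L=9.1000, (cx,cy)=(1.0000,0.0000)
member 2 (1-2): L=6.4474, (cx,cy)=(0.7343,-0.6789)
solve A·x = −loads:
  F[0-1] = -4079.7994 N (compression)
  F[0-2] = +1173.4619 N (tension)
  F[1-2] = -1598.1772 N (compression)
  Rx@0 = +1707.7600 N
  Ry@0 = +2888.4811 N
  Ry@2 = +1084.9689 N

-4079.799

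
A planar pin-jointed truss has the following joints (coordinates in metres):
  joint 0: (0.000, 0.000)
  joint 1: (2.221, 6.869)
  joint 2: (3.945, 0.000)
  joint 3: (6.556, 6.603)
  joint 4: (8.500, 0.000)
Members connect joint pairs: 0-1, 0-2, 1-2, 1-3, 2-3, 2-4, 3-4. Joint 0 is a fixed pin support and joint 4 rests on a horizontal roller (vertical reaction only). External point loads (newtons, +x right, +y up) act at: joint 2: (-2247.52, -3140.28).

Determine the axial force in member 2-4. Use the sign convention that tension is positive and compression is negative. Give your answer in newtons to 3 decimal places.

N=5 nodes, M=7 members, R=3 reactions → 2N=10, M+R=10
member 0 (0-1): L=7.2191, (cx,cy)=(0.3077,0.9515)
member 1 (0-2): L=3.9450, (cx,cy)=(1.0000,0.0000)
member 2 (1-2): L=7.0820, (cx,cy)=(0.2434,-0.9699)
member 3 (1-3): L=4.3432, (cx,cy)=(0.9981,-0.0612)
member 4 (2-3): L=7.1005, (cx,cy)=(0.3677,0.9299)
member 5 (2-4): L=4.5550, (cx,cy)=(1.0000,0.0000)
member 6 (3-4): L=6.8832, (cx,cy)=(0.2824,-0.9593)
solve A·x = −loads:
  F[0-1] = -1768.6010 N (compression)
  F[0-2] = -1703.4023 N (compression)
  F[1-2] = +1797.1133 N (tension)
  F[1-3] = -983.4398 N (compression)
  F[2-3] = +1502.4987 N (tension)
  F[2-4] = +429.0930 N (tension)
  F[3-4] = -1519.3119 N (compression)
  Rx@0 = +2247.5200 N
  Ry@0 = +1682.8206 N
  Ry@4 = +1457.4594 N

429.093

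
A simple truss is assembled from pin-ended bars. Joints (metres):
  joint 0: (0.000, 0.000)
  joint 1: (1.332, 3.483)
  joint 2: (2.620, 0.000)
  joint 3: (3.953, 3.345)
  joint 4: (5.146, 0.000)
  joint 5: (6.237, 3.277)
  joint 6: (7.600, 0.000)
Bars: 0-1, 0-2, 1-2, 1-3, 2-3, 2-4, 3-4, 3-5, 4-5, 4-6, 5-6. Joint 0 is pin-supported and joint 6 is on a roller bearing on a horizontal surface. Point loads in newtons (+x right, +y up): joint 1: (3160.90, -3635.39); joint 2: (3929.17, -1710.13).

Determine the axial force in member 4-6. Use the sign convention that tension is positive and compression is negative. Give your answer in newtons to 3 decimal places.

1112.736

N=7 nodes, M=11 members, R=3 reactions → 2N=14, M+R=14
member 0 (0-1): L=3.7290, (cx,cy)=(0.3572,0.9340)
member 1 (0-2): L=2.6200, (cx,cy)=(1.0000,0.0000)
member 2 (1-2): L=3.7135, (cx,cy)=(0.3468,-0.9379)
member 3 (1-3): L=2.6246, (cx,cy)=(0.9986,-0.0526)
member 4 (2-3): L=3.6008, (cx,cy)=(0.3702,0.9290)
member 5 (2-4): L=2.5260, (cx,cy)=(1.0000,0.0000)
member 6 (3-4): L=3.5514, (cx,cy)=(0.3359,-0.9419)
member 7 (3-5): L=2.2850, (cx,cy)=(0.9996,-0.0298)
member 8 (4-5): L=3.4538, (cx,cy)=(0.3159,0.9488)
member 9 (4-6): L=2.4540, (cx,cy)=(1.0000,0.0000)
member 10 (5-6): L=3.5492, (cx,cy)=(0.3840,-0.9233)
solve A·x = −loads:
  F[0-1] = -2858.8197 N (compression)
  F[0-2] = +8111.2387 N (tension)
  F[1-2] = -810.0572 N (compression)
  F[1-3] = -3906.5114 N (compression)
  F[2-3] = +2658.7971 N (tension)
  F[2-4] = +2916.8389 N (tension)
  F[3-4] = -2777.6552 N (compression)
  F[3-5] = -1984.6311 N (compression)
  F[4-5] = +2757.4237 N (tension)
  F[4-6] = +1112.7362 N (tension)
  F[5-6] = -2897.4855 N (compression)
  Rx@0 = -7090.0700 N
  Ry@0 = +2670.2181 N
  Ry@6 = +2675.3019 N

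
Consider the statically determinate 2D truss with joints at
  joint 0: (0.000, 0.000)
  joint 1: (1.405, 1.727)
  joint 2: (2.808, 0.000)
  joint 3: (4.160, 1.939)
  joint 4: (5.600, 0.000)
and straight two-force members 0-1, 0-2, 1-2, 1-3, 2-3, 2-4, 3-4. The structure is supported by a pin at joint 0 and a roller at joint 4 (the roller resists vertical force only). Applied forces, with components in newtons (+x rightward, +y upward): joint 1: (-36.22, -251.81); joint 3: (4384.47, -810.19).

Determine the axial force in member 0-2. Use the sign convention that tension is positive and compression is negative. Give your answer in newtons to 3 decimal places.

3445.222

N=5 nodes, M=7 members, R=3 reactions → 2N=10, M+R=10
member 0 (0-1): L=2.2263, (cx,cy)=(0.6311,0.7757)
member 1 (0-2): L=2.8080, (cx,cy)=(1.0000,0.0000)
member 2 (1-2): L=2.2251, (cx,cy)=(0.6305,-0.7762)
member 3 (1-3): L=2.7631, (cx,cy)=(0.9971,0.0767)
member 4 (2-3): L=2.3638, (cx,cy)=(0.5720,0.8203)
member 5 (2-4): L=2.7920, (cx,cy)=(1.0000,0.0000)
member 6 (3-4): L=2.4152, (cx,cy)=(0.5962,-0.8028)
solve A·x = −loads:
  F[0-1] = +1430.9185 N (tension)
  F[0-2] = +3445.2218 N (tension)
  F[1-2] = -1563.6678 N (compression)
  F[1-3] = +1930.8978 N (tension)
  F[2-3] = +1479.5475 N (tension)
  F[2-4] = +1613.0269 N (tension)
  F[3-4] = -2705.4347 N (compression)
  Rx@0 = -4348.2500 N
  Ry@0 = -1109.9855 N
  Ry@4 = +2171.9855 N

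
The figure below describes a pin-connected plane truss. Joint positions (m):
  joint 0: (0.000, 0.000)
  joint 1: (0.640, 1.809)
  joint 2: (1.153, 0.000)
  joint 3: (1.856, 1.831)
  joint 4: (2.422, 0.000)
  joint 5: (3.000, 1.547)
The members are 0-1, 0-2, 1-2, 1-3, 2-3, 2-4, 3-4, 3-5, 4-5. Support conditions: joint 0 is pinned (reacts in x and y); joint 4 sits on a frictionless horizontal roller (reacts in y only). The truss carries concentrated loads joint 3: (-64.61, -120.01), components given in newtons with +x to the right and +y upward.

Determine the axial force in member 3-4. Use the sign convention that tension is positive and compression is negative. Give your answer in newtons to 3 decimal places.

-45.134

N=6 nodes, M=9 members, R=3 reactions → 2N=12, M+R=12
member 0 (0-1): L=1.9189, (cx,cy)=(0.3335,0.9427)
member 1 (0-2): L=1.1530, (cx,cy)=(1.0000,0.0000)
member 2 (1-2): L=1.8803, (cx,cy)=(0.2728,-0.9621)
member 3 (1-3): L=1.2162, (cx,cy)=(0.9998,0.0181)
member 4 (2-3): L=1.9613, (cx,cy)=(0.3584,0.9336)
member 5 (2-4): L=1.2690, (cx,cy)=(1.0000,0.0000)
member 6 (3-4): L=1.9165, (cx,cy)=(0.2953,-0.9554)
member 7 (3-5): L=1.1787, (cx,cy)=(0.9705,-0.2409)
member 8 (4-5): L=1.6515, (cx,cy)=(0.3500,0.9368)
solve A·x = −loads:
  F[0-1] = -81.5597 N (compression)
  F[0-2] = -37.4075 N (compression)
  F[1-2] = +79.0046 N (tension)
  F[1-3] = -48.7648 N (compression)
  F[2-3] = -81.4172 N (compression)
  F[2-4] = +13.3294 N (tension)
  F[3-4] = -45.1336 N (compression)
  F[3-5] = -0.0000 N (tension)
  F[4-5] = +0.0000 N (tension)
  Rx@0 = +64.6100 N
  Ry@0 = +76.8896 N
  Ry@4 = +43.1204 N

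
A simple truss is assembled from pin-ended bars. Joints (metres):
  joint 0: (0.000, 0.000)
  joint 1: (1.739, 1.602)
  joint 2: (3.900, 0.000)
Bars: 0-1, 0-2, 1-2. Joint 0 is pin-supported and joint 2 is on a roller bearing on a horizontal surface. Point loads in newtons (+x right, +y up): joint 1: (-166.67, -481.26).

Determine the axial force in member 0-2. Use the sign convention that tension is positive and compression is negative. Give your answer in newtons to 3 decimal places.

197.120

N=3 nodes, M=3 members, R=3 reactions → 2N=6, M+R=6
member 0 (0-1): L=2.3644, (cx,cy)=(0.7355,0.6775)
member 1 (0-2): L=3.9000, (cx,cy)=(1.0000,0.0000)
member 2 (1-2): L=2.6900, (cx,cy)=(0.8033,-0.5955)
solve A·x = −loads:
  F[0-1] = -494.6266 N (compression)
  F[0-2] = +197.1200 N (tension)
  F[1-2] = -245.3776 N (compression)
  Rx@0 = +166.6700 N
  Ry@0 = +335.1303 N
  Ry@2 = +146.1297 N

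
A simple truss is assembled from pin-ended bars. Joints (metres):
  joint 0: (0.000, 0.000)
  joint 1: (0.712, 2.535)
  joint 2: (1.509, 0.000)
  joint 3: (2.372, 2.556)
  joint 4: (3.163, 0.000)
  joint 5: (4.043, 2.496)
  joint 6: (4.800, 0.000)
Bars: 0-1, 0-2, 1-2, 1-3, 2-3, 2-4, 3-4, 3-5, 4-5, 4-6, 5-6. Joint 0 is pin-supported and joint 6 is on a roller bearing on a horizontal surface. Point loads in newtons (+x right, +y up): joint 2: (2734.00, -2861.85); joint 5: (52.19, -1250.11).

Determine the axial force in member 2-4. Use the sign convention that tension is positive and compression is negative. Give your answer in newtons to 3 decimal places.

N=7 nodes, M=11 members, R=3 reactions → 2N=14, M+R=14
member 0 (0-1): L=2.6331, (cx,cy)=(0.2704,0.9627)
member 1 (0-2): L=1.5090, (cx,cy)=(1.0000,0.0000)
member 2 (1-2): L=2.6573, (cx,cy)=(0.2999,-0.9540)
member 3 (1-3): L=1.6601, (cx,cy)=(0.9999,0.0126)
member 4 (2-3): L=2.6978, (cx,cy)=(0.3199,0.9475)
member 5 (2-4): L=1.6540, (cx,cy)=(1.0000,0.0000)
member 6 (3-4): L=2.6756, (cx,cy)=(0.2956,-0.9553)
member 7 (3-5): L=1.6721, (cx,cy)=(0.9994,-0.0359)
member 8 (4-5): L=2.6466, (cx,cy)=(0.3325,0.9431)
member 9 (4-6): L=1.6370, (cx,cy)=(1.0000,0.0000)
member 10 (5-6): L=2.6083, (cx,cy)=(0.2902,-0.9570)
solve A·x = −loads:
  F[0-1] = -2214.6736 N (compression)
  F[0-2] = +3385.0480 N (tension)
  F[1-2] = +2218.3013 N (tension)
  F[1-3] = -1264.2819 N (compression)
  F[2-3] = +787.0288 N (tension)
  F[2-4] = +1064.6041 N (tension)
  F[3-4] = -733.9242 N (compression)
  F[3-5] = -795.9530 N (compression)
  F[4-5] = +743.4176 N (tension)
  F[4-6] = +600.4412 N (tension)
  F[5-6] = -2068.8399 N (compression)
  Rx@0 = -2786.1900 N
  Ry@0 = +2132.1699 N
  Ry@6 = +1979.7901 N

1064.604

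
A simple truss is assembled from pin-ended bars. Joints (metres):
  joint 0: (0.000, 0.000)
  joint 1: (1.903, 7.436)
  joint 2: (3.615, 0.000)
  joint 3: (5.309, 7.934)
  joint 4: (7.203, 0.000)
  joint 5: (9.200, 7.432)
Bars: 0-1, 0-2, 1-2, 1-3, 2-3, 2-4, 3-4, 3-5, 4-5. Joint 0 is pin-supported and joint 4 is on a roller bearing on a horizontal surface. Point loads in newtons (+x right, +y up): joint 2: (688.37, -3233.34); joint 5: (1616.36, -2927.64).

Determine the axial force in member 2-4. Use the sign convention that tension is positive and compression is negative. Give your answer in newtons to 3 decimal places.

N=6 nodes, M=9 members, R=3 reactions → 2N=12, M+R=12
member 0 (0-1): L=7.6756, (cx,cy)=(0.2479,0.9688)
member 1 (0-2): L=3.6150, (cx,cy)=(1.0000,0.0000)
member 2 (1-2): L=7.6305, (cx,cy)=(0.2244,-0.9745)
member 3 (1-3): L=3.4422, (cx,cy)=(0.9895,0.1447)
member 4 (2-3): L=8.1128, (cx,cy)=(0.2088,0.9780)
member 5 (2-4): L=3.5880, (cx,cy)=(1.0000,0.0000)
member 6 (3-4): L=8.1569, (cx,cy)=(0.2322,-0.9727)
member 7 (3-5): L=3.9232, (cx,cy)=(0.9918,-0.1280)
member 8 (4-5): L=7.6956, (cx,cy)=(0.2595,0.9657)
solve A·x = −loads:
  F[0-1] = +896.8128 N (tension)
  F[0-2] = +2082.3858 N (tension)
  F[1-2] = -830.2342 N (compression)
  F[1-3] = +412.9616 N (tension)
  F[2-3] = +4133.5222 N (tension)
  F[2-4] = +344.6425 N (tension)
  F[3-4] = -4525.4782 N (compression)
  F[3-5] = +2341.7605 N (tension)
  F[4-5] = -2721.2188 N (compression)
  Rx@0 = -2304.7300 N
  Ry@0 = -868.8131 N
  Ry@4 = +7029.7931 N

344.642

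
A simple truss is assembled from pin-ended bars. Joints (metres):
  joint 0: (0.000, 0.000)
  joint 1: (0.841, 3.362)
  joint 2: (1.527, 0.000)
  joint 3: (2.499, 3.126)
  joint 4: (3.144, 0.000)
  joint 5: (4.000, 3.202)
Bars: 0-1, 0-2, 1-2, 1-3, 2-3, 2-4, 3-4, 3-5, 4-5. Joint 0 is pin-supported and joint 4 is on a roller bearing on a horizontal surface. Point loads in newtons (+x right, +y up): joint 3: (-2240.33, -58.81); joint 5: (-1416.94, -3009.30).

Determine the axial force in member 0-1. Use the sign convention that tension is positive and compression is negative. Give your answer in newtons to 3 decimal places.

N=6 nodes, M=9 members, R=3 reactions → 2N=12, M+R=12
member 0 (0-1): L=3.4656, (cx,cy)=(0.2427,0.9701)
member 1 (0-2): L=1.5270, (cx,cy)=(1.0000,0.0000)
member 2 (1-2): L=3.4313, (cx,cy)=(0.1999,-0.9798)
member 3 (1-3): L=1.6747, (cx,cy)=(0.9900,-0.1409)
member 4 (2-3): L=3.2736, (cx,cy)=(0.2969,0.9549)
member 5 (2-4): L=1.6170, (cx,cy)=(1.0000,0.0000)
member 6 (3-4): L=3.1918, (cx,cy)=(0.2021,-0.9794)
member 7 (3-5): L=1.5029, (cx,cy)=(0.9987,0.0506)
member 8 (4-5): L=3.3144, (cx,cy)=(0.2583,0.9661)
solve A·x = −loads:
  F[0-1] = -2951.5483 N (compression)
  F[0-2] = -2941.0136 N (compression)
  F[1-2] = +3116.9003 N (tension)
  F[1-3] = -1352.9057 N (compression)
  F[2-3] = -3198.2028 N (compression)
  F[2-4] = -1368.2610 N (compression)
  F[3-4] = +2831.4912 N (tension)
  F[3-5] = -621.6542 N (compression)
  F[4-5] = -3082.4373 N (compression)
  Rx@0 = +3657.2700 N
  Ry@0 = +2863.3222 N
  Ry@4 = +204.7878 N

-2951.548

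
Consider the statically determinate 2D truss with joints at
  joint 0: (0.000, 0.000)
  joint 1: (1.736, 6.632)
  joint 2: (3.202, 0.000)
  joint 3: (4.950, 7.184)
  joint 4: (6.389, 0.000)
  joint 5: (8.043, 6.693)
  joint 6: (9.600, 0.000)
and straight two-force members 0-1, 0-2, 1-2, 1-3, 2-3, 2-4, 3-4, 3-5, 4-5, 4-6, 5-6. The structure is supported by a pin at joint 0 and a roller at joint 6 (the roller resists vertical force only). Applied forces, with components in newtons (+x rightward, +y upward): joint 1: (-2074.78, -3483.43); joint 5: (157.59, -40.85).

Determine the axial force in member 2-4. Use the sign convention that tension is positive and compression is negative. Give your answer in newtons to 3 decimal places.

N=7 nodes, M=11 members, R=3 reactions → 2N=14, M+R=14
member 0 (0-1): L=6.8554, (cx,cy)=(0.2532,0.9674)
member 1 (0-2): L=3.2020, (cx,cy)=(1.0000,0.0000)
member 2 (1-2): L=6.7921, (cx,cy)=(0.2158,-0.9764)
member 3 (1-3): L=3.2611, (cx,cy)=(0.9856,0.1693)
member 4 (2-3): L=7.3936, (cx,cy)=(0.2364,0.9717)
member 5 (2-4): L=3.1870, (cx,cy)=(1.0000,0.0000)
member 6 (3-4): L=7.3267, (cx,cy)=(0.1964,-0.9805)
member 7 (3-5): L=3.1317, (cx,cy)=(0.9876,-0.1568)
member 8 (4-5): L=6.8943, (cx,cy)=(0.2399,0.9708)
member 9 (4-6): L=3.2110, (cx,cy)=(1.0000,0.0000)
member 10 (5-6): L=6.8717, (cx,cy)=(0.2266,-0.9740)
solve A·x = −loads:
  F[0-1] = -4324.5456 N (compression)
  F[0-2] = -822.0880 N (compression)
  F[1-2] = +856.8541 N (tension)
  F[1-3] = +806.3716 N (tension)
  F[2-3] = -861.0678 N (compression)
  F[2-4] = -433.5712 N (compression)
  F[3-4] = +638.6705 N (tension)
  F[3-5] = +471.5549 N (tension)
  F[4-5] = -645.0697 N (compression)
  F[4-6] = -153.3766 N (compression)
  F[5-6] = +676.9175 N (tension)
  Rx@0 = +1917.1900 N
  Ry@0 = +4183.5925 N
  Ry@6 = -659.3125 N

-433.571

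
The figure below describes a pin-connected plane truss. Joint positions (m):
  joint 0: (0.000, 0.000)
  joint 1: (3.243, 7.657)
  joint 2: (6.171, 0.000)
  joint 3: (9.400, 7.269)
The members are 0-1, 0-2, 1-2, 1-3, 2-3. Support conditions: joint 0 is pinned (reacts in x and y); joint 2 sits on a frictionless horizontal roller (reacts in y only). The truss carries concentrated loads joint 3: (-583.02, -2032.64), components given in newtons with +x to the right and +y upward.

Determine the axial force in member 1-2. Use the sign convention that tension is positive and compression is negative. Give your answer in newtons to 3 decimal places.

N=4 nodes, M=5 members, R=3 reactions → 2N=8, M+R=8
member 0 (0-1): L=8.3154, (cx,cy)=(0.3900,0.9208)
member 1 (0-2): L=6.1710, (cx,cy)=(1.0000,0.0000)
member 2 (1-2): L=8.1977, (cx,cy)=(0.3572,-0.9340)
member 3 (1-3): L=6.1692, (cx,cy)=(0.9980,-0.0629)
member 4 (2-3): L=7.9539, (cx,cy)=(0.4060,0.9139)
solve A·x = −loads:
  F[0-1] = +409.2355 N (tension)
  F[0-2] = -742.6206 N (compression)
  F[1-2] = -424.4382 N (compression)
  F[1-3] = +311.8153 N (tension)
  F[2-3] = -2202.7055 N (compression)
  Rx@0 = +583.0200 N
  Ry@0 = -376.8307 N
  Ry@2 = +2409.4707 N

-424.438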